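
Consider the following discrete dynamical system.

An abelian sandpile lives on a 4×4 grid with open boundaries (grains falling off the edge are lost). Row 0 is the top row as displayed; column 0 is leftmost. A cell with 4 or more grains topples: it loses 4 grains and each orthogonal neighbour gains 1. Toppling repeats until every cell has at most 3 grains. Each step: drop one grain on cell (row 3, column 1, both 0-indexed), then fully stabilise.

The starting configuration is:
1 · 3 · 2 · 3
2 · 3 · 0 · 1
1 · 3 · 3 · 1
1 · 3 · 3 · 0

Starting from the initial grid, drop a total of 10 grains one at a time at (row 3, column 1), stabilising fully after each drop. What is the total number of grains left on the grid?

29

step 0: 1 · 3 · 2 · 3
2 · 3 · 0 · 1
1 · 3 · 3 · 1
1 · 3 · 3 · 0
step 1: 2 · 0 · 3 · 3
3 · 1 · 2 · 1
2 · 2 · 1 · 2
2 · 2 · 1 · 1
step 2: 2 · 0 · 3 · 3
3 · 1 · 2 · 1
2 · 2 · 1 · 2
2 · 3 · 1 · 1
step 3: 2 · 0 · 3 · 3
3 · 1 · 2 · 1
2 · 3 · 1 · 2
3 · 0 · 2 · 1
step 4: 2 · 0 · 3 · 3
3 · 1 · 2 · 1
2 · 3 · 1 · 2
3 · 1 · 2 · 1
step 5: 2 · 0 · 3 · 3
3 · 1 · 2 · 1
2 · 3 · 1 · 2
3 · 2 · 2 · 1
step 6: 2 · 0 · 3 · 3
3 · 1 · 2 · 1
2 · 3 · 1 · 2
3 · 3 · 2 · 1
step 7: 3 · 0 · 3 · 3
0 · 3 · 2 · 1
1 · 1 · 2 · 2
1 · 2 · 3 · 1
step 8: 3 · 0 · 3 · 3
0 · 3 · 2 · 1
1 · 1 · 2 · 2
1 · 3 · 3 · 1
step 9: 3 · 0 · 3 · 3
0 · 3 · 2 · 1
1 · 2 · 3 · 2
2 · 1 · 0 · 2
step 10: 3 · 0 · 3 · 3
0 · 3 · 2 · 1
1 · 2 · 3 · 2
2 · 2 · 0 · 2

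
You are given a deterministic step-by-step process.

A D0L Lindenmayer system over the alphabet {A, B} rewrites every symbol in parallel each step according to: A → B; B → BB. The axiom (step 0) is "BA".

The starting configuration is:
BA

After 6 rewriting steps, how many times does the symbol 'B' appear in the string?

0) BA
1) BBB
2) BBBBBB
3) BBBBBBBBBBBB
4) BBBBBBBBBBBBBBBBBBBBBBBB
5) BBBBBBBBBBBBBBBBBBBBBBBBBBBBBBBBBBBBBBBBBBBBBBBB
6) BBBBBBBBBBBBBBBBBBBBBBBBBBBBBBBBBBBBBBBBBBBBBBBBBBBBBBBBBBBBBBBBBBBBBBBBBBBBBBBBBBBBBBBBBBBBBBBB

96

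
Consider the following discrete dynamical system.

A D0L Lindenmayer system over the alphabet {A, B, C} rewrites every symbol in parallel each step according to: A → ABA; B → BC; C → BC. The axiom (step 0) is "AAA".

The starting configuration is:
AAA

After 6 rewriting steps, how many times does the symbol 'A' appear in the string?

192

step 0: AAA
step 1: ABAABAABA
step 2: ABABCABAABABCABAABABCABA
step 3: ABABCABABCBCABABCABAABABCABABCBCABABCABAABABCABABCBCABABCABA
step 4: ABABCABABCBCABABCABABCBCBCBCABABCABABCBCABABCABAABABCABABC…BCABABCABAABABCABABCBCABABCABABCBCBCBCABABCABABCBCABABCABA  (len 144)
step 5: ABABCABABCBCABABCABABCBCBCBCABABCABABCBCABABCABABCBCBCBCBC…BCBCBCBCBCABABCABABCBCABABCABABCBCBCBCABABCABABCBCABABCABA  (len 336)
step 6: ABABCABABCBCABABCABABCBCBCBCABABCABABCBCABABCABABCBCBCBCBC…BCBCBCBCBCABABCABABCBCABABCABABCBCBCBCABABCABABCBCABABCABA  (len 768)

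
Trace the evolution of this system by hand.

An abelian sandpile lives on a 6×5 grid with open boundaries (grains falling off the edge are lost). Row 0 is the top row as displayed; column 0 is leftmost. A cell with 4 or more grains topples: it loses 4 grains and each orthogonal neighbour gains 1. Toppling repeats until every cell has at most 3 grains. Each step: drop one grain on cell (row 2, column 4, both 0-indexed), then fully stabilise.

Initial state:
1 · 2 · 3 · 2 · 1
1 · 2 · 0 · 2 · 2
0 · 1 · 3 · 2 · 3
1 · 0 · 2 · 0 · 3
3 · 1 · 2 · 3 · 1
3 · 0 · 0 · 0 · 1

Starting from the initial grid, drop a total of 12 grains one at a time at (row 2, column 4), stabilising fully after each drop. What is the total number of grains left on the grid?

51

step 0: 1 · 2 · 3 · 2 · 1
1 · 2 · 0 · 2 · 2
0 · 1 · 3 · 2 · 3
1 · 0 · 2 · 0 · 3
3 · 1 · 2 · 3 · 1
3 · 0 · 0 · 0 · 1
step 1: 1 · 2 · 3 · 2 · 1
1 · 2 · 0 · 2 · 3
0 · 1 · 3 · 3 · 1
1 · 0 · 2 · 1 · 0
3 · 1 · 2 · 3 · 2
3 · 0 · 0 · 0 · 1
step 2: 1 · 2 · 3 · 2 · 1
1 · 2 · 0 · 2 · 3
0 · 1 · 3 · 3 · 2
1 · 0 · 2 · 1 · 0
3 · 1 · 2 · 3 · 2
3 · 0 · 0 · 0 · 1
step 3: 1 · 2 · 3 · 2 · 1
1 · 2 · 0 · 2 · 3
0 · 1 · 3 · 3 · 3
1 · 0 · 2 · 1 · 0
3 · 1 · 2 · 3 · 2
3 · 0 · 0 · 0 · 1
step 4: 1 · 2 · 3 · 3 · 2
1 · 2 · 2 · 0 · 1
0 · 2 · 0 · 2 · 2
1 · 0 · 3 · 2 · 1
3 · 1 · 2 · 3 · 2
3 · 0 · 0 · 0 · 1
step 5: 1 · 2 · 3 · 3 · 2
1 · 2 · 2 · 0 · 1
0 · 2 · 0 · 2 · 3
1 · 0 · 3 · 2 · 1
3 · 1 · 2 · 3 · 2
3 · 0 · 0 · 0 · 1
step 6: 1 · 2 · 3 · 3 · 2
1 · 2 · 2 · 0 · 2
0 · 2 · 0 · 3 · 0
1 · 0 · 3 · 2 · 2
3 · 1 · 2 · 3 · 2
3 · 0 · 0 · 0 · 1
step 7: 1 · 2 · 3 · 3 · 2
1 · 2 · 2 · 0 · 2
0 · 2 · 0 · 3 · 1
1 · 0 · 3 · 2 · 2
3 · 1 · 2 · 3 · 2
3 · 0 · 0 · 0 · 1
step 8: 1 · 2 · 3 · 3 · 2
1 · 2 · 2 · 0 · 2
0 · 2 · 0 · 3 · 2
1 · 0 · 3 · 2 · 2
3 · 1 · 2 · 3 · 2
3 · 0 · 0 · 0 · 1
step 9: 1 · 2 · 3 · 3 · 2
1 · 2 · 2 · 0 · 2
0 · 2 · 0 · 3 · 3
1 · 0 · 3 · 2 · 2
3 · 1 · 2 · 3 · 2
3 · 0 · 0 · 0 · 1
step 10: 1 · 2 · 3 · 3 · 2
1 · 2 · 2 · 1 · 3
0 · 2 · 1 · 0 · 1
1 · 0 · 3 · 3 · 3
3 · 1 · 2 · 3 · 2
3 · 0 · 0 · 0 · 1
step 11: 1 · 2 · 3 · 3 · 2
1 · 2 · 2 · 1 · 3
0 · 2 · 1 · 0 · 2
1 · 0 · 3 · 3 · 3
3 · 1 · 2 · 3 · 2
3 · 0 · 0 · 0 · 1
step 12: 1 · 2 · 3 · 3 · 2
1 · 2 · 2 · 1 · 3
0 · 2 · 1 · 0 · 3
1 · 0 · 3 · 3 · 3
3 · 1 · 2 · 3 · 2
3 · 0 · 0 · 0 · 1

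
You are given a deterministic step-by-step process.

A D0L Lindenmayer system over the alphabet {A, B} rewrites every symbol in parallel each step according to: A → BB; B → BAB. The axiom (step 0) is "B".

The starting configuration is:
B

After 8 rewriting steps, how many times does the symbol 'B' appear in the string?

[0] B
[1] BAB
[2] BABBBBAB
[3] BABBBBABBABBABBABBBBAB
[4] BABBBBABBABBABBABBBBABBABBBBABBABBBBABBABBBBABBABBABBABBBBAB
[5] BABBBBABBABBABBABBBBABBABBBBABBABBBBABBABBBBABBABBABBABBBB…BBBBABBABBABBABBBBABBABBBBABBABBBBABBABBBBABBABBABBABBBBAB  (len 164)
[6] BABBBBABBABBABBABBBBABBABBBBABBABBBBABBABBBBABBABBABBABBBB…BBBBABBABBABBABBBBABBABBBBABBABBBBABBABBBBABBABBABBABBBBAB  (len 448)
[7] BABBBBABBABBABBABBBBABBABBBBABBABBBBABBABBBBABBABBABBABBBB…BBBBABBABBABBABBBBABBABBBBABBABBBBABBABBBBABBABBABBABBBBAB  (len 1224)
[8] BABBBBABBABBABBABBBBABBABBBBABBABBBBABBABBBBABBABBABBABBBB…BBBBABBABBABBABBBBABBABBBBABBABBBBABBABBBBABBABBABBABBBBAB  (len 3344)

2448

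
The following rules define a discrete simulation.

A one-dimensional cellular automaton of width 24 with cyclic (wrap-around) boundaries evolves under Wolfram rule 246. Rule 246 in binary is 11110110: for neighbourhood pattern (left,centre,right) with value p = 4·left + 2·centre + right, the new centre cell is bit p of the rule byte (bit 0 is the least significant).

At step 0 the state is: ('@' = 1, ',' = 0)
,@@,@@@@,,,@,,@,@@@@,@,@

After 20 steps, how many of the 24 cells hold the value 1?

0) ,@@,@@@@,,,@,,@,@@@@,@,@
1) @,@@,@@@@,@@@@@@,@@@@@@@
2) @@,@@,@@@@,@@@@@@,@@@@@@
3) @@@,@@,@@@@,@@@@@@,@@@@@
4) @@@@,@@,@@@@,@@@@@@,@@@@
5) @@@@@,@@,@@@@,@@@@@@,@@@
6) @@@@@@,@@,@@@@,@@@@@@,@@
7) @@@@@@@,@@,@@@@,@@@@@@,@
8) @@@@@@@@,@@,@@@@,@@@@@@,
9) ,@@@@@@@@,@@,@@@@,@@@@@@
10) @,@@@@@@@@,@@,@@@@,@@@@@
11) @@,@@@@@@@@,@@,@@@@,@@@@
12) @@@,@@@@@@@@,@@,@@@@,@@@
13) @@@@,@@@@@@@@,@@,@@@@,@@
14) @@@@@,@@@@@@@@,@@,@@@@,@
15) @@@@@@,@@@@@@@@,@@,@@@@,
16) ,@@@@@@,@@@@@@@@,@@,@@@@
17) @,@@@@@@,@@@@@@@@,@@,@@@
18) @@,@@@@@@,@@@@@@@@,@@,@@
19) @@@,@@@@@@,@@@@@@@@,@@,@
20) @@@@,@@@@@@,@@@@@@@@,@@,

20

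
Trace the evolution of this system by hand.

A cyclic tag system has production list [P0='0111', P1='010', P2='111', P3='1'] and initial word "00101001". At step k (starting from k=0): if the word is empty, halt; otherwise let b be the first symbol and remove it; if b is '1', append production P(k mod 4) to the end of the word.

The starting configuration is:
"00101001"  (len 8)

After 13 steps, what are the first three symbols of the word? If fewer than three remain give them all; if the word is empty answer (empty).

k=0  "00101001"  (len 8)
k=1  "0101001"  (len 7)
k=2  "101001"  (len 6)
k=3  "01001111"  (len 8)
k=4  "1001111"  (len 7)
k=5  "0011110111"  (len 10)
k=6  "011110111"  (len 9)
k=7  "11110111"  (len 8)
k=8  "11101111"  (len 8)
k=9  "11011110111"  (len 11)
k=10  "1011110111010"  (len 13)
k=11  "011110111010111"  (len 15)
k=12  "11110111010111"  (len 14)
k=13  "11101110101110111"  (len 17)

111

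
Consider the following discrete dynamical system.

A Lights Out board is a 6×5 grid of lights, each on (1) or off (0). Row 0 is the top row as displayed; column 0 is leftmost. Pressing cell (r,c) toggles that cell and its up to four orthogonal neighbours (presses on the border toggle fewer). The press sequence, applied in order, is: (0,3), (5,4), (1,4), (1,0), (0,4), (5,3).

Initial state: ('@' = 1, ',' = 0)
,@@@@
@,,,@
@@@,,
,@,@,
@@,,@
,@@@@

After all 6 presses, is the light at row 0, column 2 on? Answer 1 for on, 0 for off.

k=0  ,@@@@
@,,,@
@@@,,
,@,@,
@@,,@
,@@@@
k=1  ,@,,,
@,,@@
@@@,,
,@,@,
@@,,@
,@@@@
k=2  ,@,,,
@,,@@
@@@,,
,@,@,
@@,,,
,@@,,
k=3  ,@,,@
@,,,,
@@@,@
,@,@,
@@,,,
,@@,,
k=4  @@,,@
,@,,,
,@@,@
,@,@,
@@,,,
,@@,,
k=5  @@,@,
,@,,@
,@@,@
,@,@,
@@,,,
,@@,,
k=6  @@,@,
,@,,@
,@@,@
,@,@,
@@,@,
,@,@@

0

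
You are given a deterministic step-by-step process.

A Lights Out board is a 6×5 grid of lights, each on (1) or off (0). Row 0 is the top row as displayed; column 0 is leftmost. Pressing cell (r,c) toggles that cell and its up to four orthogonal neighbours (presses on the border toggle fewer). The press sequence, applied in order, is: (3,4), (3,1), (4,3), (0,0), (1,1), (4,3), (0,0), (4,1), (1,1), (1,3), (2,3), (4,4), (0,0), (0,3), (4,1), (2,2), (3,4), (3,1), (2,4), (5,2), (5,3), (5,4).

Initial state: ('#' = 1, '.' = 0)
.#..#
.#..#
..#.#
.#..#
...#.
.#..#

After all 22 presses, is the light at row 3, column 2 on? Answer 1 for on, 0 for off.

1

step 0: .#..#
.#..#
..#.#
.#..#
...#.
.#..#
step 1: .#..#
.#..#
..#..
.#.#.
...##
.#..#
step 2: .#..#
.#..#
.##..
#.##.
.#.##
.#..#
step 3: .#..#
.#..#
.##..
#.#..
.##..
.#.##
step 4: #...#
##..#
.##..
#.#..
.##..
.#.##
step 5: ##..#
..#.#
..#..
#.#..
.##..
.#.##
step 6: ##..#
..#.#
..#..
#.##.
.#.##
.#..#
step 7: ....#
#.#.#
..#..
#.##.
.#.##
.#..#
step 8: ....#
#.#.#
..#..
####.
#.###
....#
step 9: .#..#
.#..#
.##..
####.
#.###
....#
step 10: .#.##
.###.
.###.
####.
#.###
....#
step 11: .#.##
.##..
.#..#
###..
#.###
....#
step 12: .#.##
.##..
.#..#
###.#
#.#..
.....
step 13: #..##
###..
.#..#
###.#
#.#..
.....
step 14: #.#..
####.
.#..#
###.#
#.#..
.....
step 15: #.#..
####.
.#..#
#.#.#
.#...
.#...
step 16: #.#..
##.#.
..###
#...#
.#...
.#...
step 17: #.#..
##.#.
..##.
#..#.
.#..#
.#...
step 18: #.#..
##.#.
.###.
.###.
....#
.#...
step 19: #.#..
##.##
.##.#
.####
....#
.#...
step 20: #.#..
##.##
.##.#
.####
..#.#
..##.
step 21: #.#..
##.##
.##.#
.####
..###
....#
step 22: #.#..
##.##
.##.#
.####
..##.
...#.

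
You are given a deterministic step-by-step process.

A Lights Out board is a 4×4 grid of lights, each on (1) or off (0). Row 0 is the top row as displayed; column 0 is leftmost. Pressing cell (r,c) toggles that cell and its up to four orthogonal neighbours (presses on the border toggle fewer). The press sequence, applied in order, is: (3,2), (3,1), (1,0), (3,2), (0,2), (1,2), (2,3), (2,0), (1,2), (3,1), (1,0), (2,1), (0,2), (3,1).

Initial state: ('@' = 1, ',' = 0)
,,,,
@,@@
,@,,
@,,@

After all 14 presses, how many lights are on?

t=0: ,,,,
@,@@
,@,,
@,,@
t=1: ,,,,
@,@@
,@@,
@@@,
t=2: ,,,,
@,@@
,,@,
,,,,
t=3: @,,,
,@@@
@,@,
,,,,
t=4: @,,,
,@@@
@,,,
,@@@
t=5: @@@@
,@,@
@,,,
,@@@
t=6: @@,@
,,@,
@,@,
,@@@
t=7: @@,@
,,@@
@,,@
,@@,
t=8: @@,@
@,@@
,@,@
@@@,
t=9: @@@@
@@,,
,@@@
@@@,
t=10: @@@@
@@,,
,,@@
,,,,
t=11: ,@@@
,,,,
@,@@
,,,,
t=12: ,@@@
,@,,
,@,@
,@,,
t=13: ,,,,
,@@,
,@,@
,@,,
t=14: ,,,,
,@@,
,,,@
@,@,

5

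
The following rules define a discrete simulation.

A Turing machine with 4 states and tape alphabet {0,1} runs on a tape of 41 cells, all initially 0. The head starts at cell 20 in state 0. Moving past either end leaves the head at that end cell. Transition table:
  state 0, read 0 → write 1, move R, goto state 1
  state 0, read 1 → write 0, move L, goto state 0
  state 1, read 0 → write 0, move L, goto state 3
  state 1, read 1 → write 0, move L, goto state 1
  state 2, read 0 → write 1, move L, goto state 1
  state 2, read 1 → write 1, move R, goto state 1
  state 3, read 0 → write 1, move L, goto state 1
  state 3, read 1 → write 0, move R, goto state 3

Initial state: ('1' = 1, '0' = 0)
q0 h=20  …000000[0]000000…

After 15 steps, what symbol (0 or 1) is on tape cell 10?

t=0: q0 h=20  …000000[0]000000…
t=1: q1 h=21  …000001[0]000000…
t=2: q3 h=20  …000000[1]000000…
t=3: q3 h=21  …000000[0]000000…
t=4: q1 h=20  …000000[0]100000…
t=5: q3 h=19  …000000[0]010000…
t=6: q1 h=18  …000000[0]101000…
t=7: q3 h=17  …000000[0]010100…
t=8: q1 h=16  …000000[0]101010…
t=9: q3 h=15  …000000[0]010101…
t=10: q1 h=14  …000000[0]101010…
t=11: q3 h=13  …000000[0]010101…
t=12: q1 h=12  …000000[0]101010…
t=13: q3 h=11  …000000[0]010101…
t=14: q1 h=10  …000000[0]101010…
t=15: q3 h= 9  …000000[0]010101…

0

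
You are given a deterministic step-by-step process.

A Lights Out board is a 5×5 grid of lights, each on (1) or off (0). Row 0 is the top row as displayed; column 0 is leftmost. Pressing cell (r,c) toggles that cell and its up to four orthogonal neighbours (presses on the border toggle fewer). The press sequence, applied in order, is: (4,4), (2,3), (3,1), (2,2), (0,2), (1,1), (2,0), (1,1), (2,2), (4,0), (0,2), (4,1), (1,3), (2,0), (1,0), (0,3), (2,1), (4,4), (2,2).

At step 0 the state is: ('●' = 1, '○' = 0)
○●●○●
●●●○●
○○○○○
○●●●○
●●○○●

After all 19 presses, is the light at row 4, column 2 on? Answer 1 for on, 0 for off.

1

t=0: ○●●○●
●●●○●
○○○○○
○●●●○
●●○○●
t=1: ○●●○●
●●●○●
○○○○○
○●●●●
●●○●○
t=2: ○●●○●
●●●●●
○○●●●
○●●○●
●●○●○
t=3: ○●●○●
●●●●●
○●●●●
●○○○●
●○○●○
t=4: ○●●○●
●●○●●
○○○○●
●○●○●
●○○●○
t=5: ○○○●●
●●●●●
○○○○●
●○●○●
●○○●○
t=6: ○●○●●
○○○●●
○●○○●
●○●○●
●○○●○
t=7: ○●○●●
●○○●●
●○○○●
○○●○●
●○○●○
t=8: ○○○●●
○●●●●
●●○○●
○○●○●
●○○●○
t=9: ○○○●●
○●○●●
●○●●●
○○○○●
●○○●○
t=10: ○○○●●
○●○●●
●○●●●
●○○○●
○●○●○
t=11: ○●●○●
○●●●●
●○●●●
●○○○●
○●○●○
t=12: ○●●○●
○●●●●
●○●●●
●●○○●
●○●●○
t=13: ○●●●●
○●○○○
●○●○●
●●○○●
●○●●○
t=14: ○●●●●
●●○○○
○●●○●
○●○○●
●○●●○
t=15: ●●●●●
○○○○○
●●●○●
○●○○●
●○●●○
t=16: ●●○○○
○○○●○
●●●○●
○●○○●
●○●●○
t=17: ●●○○○
○●○●○
○○○○●
○○○○●
●○●●○
t=18: ●●○○○
○●○●○
○○○○●
○○○○○
●○●○●
t=19: ●●○○○
○●●●○
○●●●●
○○●○○
●○●○●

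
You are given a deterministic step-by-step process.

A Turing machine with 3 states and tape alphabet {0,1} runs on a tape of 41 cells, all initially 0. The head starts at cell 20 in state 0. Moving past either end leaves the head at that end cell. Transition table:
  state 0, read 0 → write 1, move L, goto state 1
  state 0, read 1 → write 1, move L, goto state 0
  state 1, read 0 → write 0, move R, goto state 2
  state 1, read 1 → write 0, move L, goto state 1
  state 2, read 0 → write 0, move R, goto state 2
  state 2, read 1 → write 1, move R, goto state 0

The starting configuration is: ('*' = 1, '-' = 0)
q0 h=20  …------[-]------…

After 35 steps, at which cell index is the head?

25

t=0: q0 h=20  …------[-]------…
t=1: q1 h=19  …------[-]*-----…
t=2: q2 h=20  …------[*]------…
t=3: q0 h=21  …-----*[-]------…
t=4: q1 h=20  …------[*]*-----…
t=5: q1 h=19  …------[-]-*----…
t=6: q2 h=20  …------[-]*-----…
t=7: q2 h=21  …------[*]------…
t=8: q0 h=22  …-----*[-]------…
t=9: q1 h=21  …------[*]*-----…
t=10: q1 h=20  …------[-]-*----…
t=11: q2 h=21  …------[-]*-----…
t=12: q2 h=22  …------[*]------…
t=13: q0 h=23  …-----*[-]------…
t=14: q1 h=22  …------[*]*-----…
t=15: q1 h=21  …------[-]-*----…
t=16: q2 h=22  …------[-]*-----…
t=17: q2 h=23  …------[*]------…
t=18: q0 h=24  …-----*[-]------…
t=19: q1 h=23  …------[*]*-----…
t=20: q1 h=22  …------[-]-*----…
t=21: q2 h=23  …------[-]*-----…
t=22: q2 h=24  …------[*]------…
t=23: q0 h=25  …-----*[-]------…
t=24: q1 h=24  …------[*]*-----…
t=25: q1 h=23  …------[-]-*----…
t=26: q2 h=24  …------[-]*-----…
t=27: q2 h=25  …------[*]------…
t=28: q0 h=26  …-----*[-]------…
t=29: q1 h=25  …------[*]*-----…
t=30: q1 h=24  …------[-]-*----…
t=31: q2 h=25  …------[-]*-----…
t=32: q2 h=26  …------[*]------…
t=33: q0 h=27  …-----*[-]------…
t=34: q1 h=26  …------[*]*-----…
t=35: q1 h=25  …------[-]-*----…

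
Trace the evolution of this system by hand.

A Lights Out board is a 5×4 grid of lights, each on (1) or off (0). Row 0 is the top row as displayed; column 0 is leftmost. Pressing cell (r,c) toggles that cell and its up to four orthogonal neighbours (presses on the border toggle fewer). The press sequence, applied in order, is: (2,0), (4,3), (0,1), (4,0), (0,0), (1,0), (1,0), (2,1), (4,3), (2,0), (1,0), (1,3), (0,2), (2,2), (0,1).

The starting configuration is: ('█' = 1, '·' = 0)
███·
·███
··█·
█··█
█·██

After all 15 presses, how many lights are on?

10

k=0  ███·
·███
··█·
█··█
█·██
k=1  ███·
████
███·
···█
█·██
k=2  ███·
████
███·
····
█···
k=3  ····
█·██
███·
····
█···
k=4  ····
█·██
███·
█···
·█··
k=5  ██··
··██
███·
█···
·█··
k=6  ·█··
████
·██·
█···
·█··
k=7  ██··
··██
███·
█···
·█··
k=8  ██··
·███
····
██··
·█··
k=9  ██··
·███
····
██·█
·███
k=10  ██··
████
██··
·█·█
·███
k=11  ·█··
··██
·█··
·█·█
·███
k=12  ·█·█
····
·█·█
·█·█
·███
k=13  ··█·
··█·
·█·█
·█·█
·███
k=14  ··█·
····
··█·
·███
·███
k=15  ██··
·█··
··█·
·███
·███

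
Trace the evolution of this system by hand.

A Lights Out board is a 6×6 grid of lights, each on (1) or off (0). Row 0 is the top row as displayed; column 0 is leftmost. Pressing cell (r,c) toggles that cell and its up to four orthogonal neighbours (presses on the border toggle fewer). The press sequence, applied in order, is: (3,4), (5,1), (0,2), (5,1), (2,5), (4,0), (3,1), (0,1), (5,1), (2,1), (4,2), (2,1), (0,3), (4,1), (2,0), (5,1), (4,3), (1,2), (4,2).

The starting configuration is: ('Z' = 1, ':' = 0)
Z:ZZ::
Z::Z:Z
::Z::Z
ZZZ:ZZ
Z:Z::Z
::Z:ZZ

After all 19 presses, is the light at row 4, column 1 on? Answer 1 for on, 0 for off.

1

k=0  Z:ZZ::
Z::Z:Z
::Z::Z
ZZZ:ZZ
Z:Z::Z
::Z:ZZ
k=1  Z:ZZ::
Z::Z:Z
::Z:ZZ
ZZZZ::
Z:Z:ZZ
::Z:ZZ
k=2  Z:ZZ::
Z::Z:Z
::Z:ZZ
ZZZZ::
ZZZ:ZZ
ZZ::ZZ
k=3  ZZ::::
Z:ZZ:Z
::Z:ZZ
ZZZZ::
ZZZ:ZZ
ZZ::ZZ
k=4  ZZ::::
Z:ZZ:Z
::Z:ZZ
ZZZZ::
Z:Z:ZZ
::Z:ZZ
k=5  ZZ::::
Z:ZZ::
::Z:::
ZZZZ:Z
Z:Z:ZZ
::Z:ZZ
k=6  ZZ::::
Z:ZZ::
::Z:::
:ZZZ:Z
:ZZ:ZZ
Z:Z:ZZ
k=7  ZZ::::
Z:ZZ::
:ZZ:::
Z::Z:Z
::Z:ZZ
Z:Z:ZZ
k=8  ::Z:::
ZZZZ::
:ZZ:::
Z::Z:Z
::Z:ZZ
Z:Z:ZZ
k=9  ::Z:::
ZZZZ::
:ZZ:::
Z::Z:Z
:ZZ:ZZ
:Z::ZZ
k=10  ::Z:::
Z:ZZ::
Z:::::
ZZ:Z:Z
:ZZ:ZZ
:Z::ZZ
k=11  ::Z:::
Z:ZZ::
Z:::::
ZZZZ:Z
:::ZZZ
:ZZ:ZZ
k=12  ::Z:::
ZZZZ::
:ZZ:::
Z:ZZ:Z
:::ZZZ
:ZZ:ZZ
k=13  :::ZZ:
ZZZ:::
:ZZ:::
Z:ZZ:Z
:::ZZZ
:ZZ:ZZ
k=14  :::ZZ:
ZZZ:::
:ZZ:::
ZZZZ:Z
ZZZZZZ
::Z:ZZ
k=15  :::ZZ:
:ZZ:::
Z:Z:::
:ZZZ:Z
ZZZZZZ
::Z:ZZ
k=16  :::ZZ:
:ZZ:::
Z:Z:::
:ZZZ:Z
Z:ZZZZ
ZZ::ZZ
k=17  :::ZZ:
:ZZ:::
Z:Z:::
:ZZ::Z
Z::::Z
ZZ:ZZZ
k=18  ::ZZZ:
:::Z::
Z:::::
:ZZ::Z
Z::::Z
ZZ:ZZZ
k=19  ::ZZZ:
:::Z::
Z:::::
:Z:::Z
ZZZZ:Z
ZZZZZZ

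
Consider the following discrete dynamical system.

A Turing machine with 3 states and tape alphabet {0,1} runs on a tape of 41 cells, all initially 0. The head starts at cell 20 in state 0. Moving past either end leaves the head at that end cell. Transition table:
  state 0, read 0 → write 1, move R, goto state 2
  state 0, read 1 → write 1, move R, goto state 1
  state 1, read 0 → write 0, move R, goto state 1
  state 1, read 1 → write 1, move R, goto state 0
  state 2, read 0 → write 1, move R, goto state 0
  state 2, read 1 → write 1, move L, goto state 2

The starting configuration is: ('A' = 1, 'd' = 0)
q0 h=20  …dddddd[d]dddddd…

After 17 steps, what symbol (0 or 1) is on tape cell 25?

1

[0] q0 h=20  …dddddd[d]dddddd…
[1] q2 h=21  …dddddA[d]dddddd…
[2] q0 h=22  …ddddAA[d]dddddd…
[3] q2 h=23  …dddAAA[d]dddddd…
[4] q0 h=24  …ddAAAA[d]dddddd…
[5] q2 h=25  …dAAAAA[d]dddddd…
[6] q0 h=26  …AAAAAA[d]dddddd…
[7] q2 h=27  …AAAAAA[d]dddddd…
[8] q0 h=28  …AAAAAA[d]dddddd…
[9] q2 h=29  …AAAAAA[d]dddddd…
[10] q0 h=30  …AAAAAA[d]dddddd…
[11] q2 h=31  …AAAAAA[d]dddddd…
[12] q0 h=32  …AAAAAA[d]dddddd…
[13] q2 h=33  …AAAAAA[d]dddddd…
[14] q0 h=34  …AAAAAA[d]dddddd|
[15] q2 h=35  …AAAAAA[d]ddddd|
[16] q0 h=36  …AAAAAA[d]dddd|
[17] q2 h=37  …AAAAAA[d]ddd|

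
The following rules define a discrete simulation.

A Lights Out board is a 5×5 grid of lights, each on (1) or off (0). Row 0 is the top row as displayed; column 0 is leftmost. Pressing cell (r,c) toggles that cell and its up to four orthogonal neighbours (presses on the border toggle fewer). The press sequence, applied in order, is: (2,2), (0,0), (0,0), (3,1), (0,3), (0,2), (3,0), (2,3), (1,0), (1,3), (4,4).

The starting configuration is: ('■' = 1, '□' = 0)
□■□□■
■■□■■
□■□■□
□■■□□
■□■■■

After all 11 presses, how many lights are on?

11

k=0  □■□□■
■■□■■
□■□■□
□■■□□
■□■■■
k=1  □■□□■
■■■■■
□□■□□
□■□□□
■□■■■
k=2  ■□□□■
□■■■■
□□■□□
□■□□□
■□■■■
k=3  □■□□■
■■■■■
□□■□□
□■□□□
■□■■■
k=4  □■□□■
■■■■■
□■■□□
■□■□□
■■■■■
k=5  □■■■□
■■■□■
□■■□□
■□■□□
■■■■■
k=6  □□□□□
■■□□■
□■■□□
■□■□□
■■■■■
k=7  □□□□□
■■□□■
■■■□□
□■■□□
□■■■■
k=8  □□□□□
■■□■■
■■□■■
□■■■□
□■■■■
k=9  ■□□□□
□□□■■
□■□■■
□■■■□
□■■■■
k=10  ■□□■□
□□■□□
□■□□■
□■■■□
□■■■■
k=11  ■□□■□
□□■□□
□■□□■
□■■■■
□■■□□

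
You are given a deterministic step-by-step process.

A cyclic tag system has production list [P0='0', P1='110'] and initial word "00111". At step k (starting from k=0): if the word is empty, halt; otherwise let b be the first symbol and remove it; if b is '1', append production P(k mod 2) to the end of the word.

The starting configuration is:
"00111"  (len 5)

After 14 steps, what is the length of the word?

step 0: "00111"  (len 5)
step 1: "0111"  (len 4)
step 2: "111"  (len 3)
step 3: "110"  (len 3)
step 4: "10110"  (len 5)
step 5: "01100"  (len 5)
step 6: "1100"  (len 4)
step 7: "1000"  (len 4)
step 8: "000110"  (len 6)
step 9: "00110"  (len 5)
step 10: "0110"  (len 4)
step 11: "110"  (len 3)
step 12: "10110"  (len 5)
step 13: "01100"  (len 5)
step 14: "1100"  (len 4)

4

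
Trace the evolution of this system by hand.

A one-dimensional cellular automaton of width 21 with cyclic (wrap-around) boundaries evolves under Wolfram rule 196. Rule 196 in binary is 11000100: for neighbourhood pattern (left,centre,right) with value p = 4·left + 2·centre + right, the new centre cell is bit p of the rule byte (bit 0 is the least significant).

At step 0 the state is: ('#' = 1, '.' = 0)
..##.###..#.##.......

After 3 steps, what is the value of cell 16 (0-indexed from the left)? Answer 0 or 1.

0

step 0: ..##.###..#.##.......
step 1: ...#..##..#..#.......
step 2: ...#...#..#..#.......
step 3: ...#...#..#..#.......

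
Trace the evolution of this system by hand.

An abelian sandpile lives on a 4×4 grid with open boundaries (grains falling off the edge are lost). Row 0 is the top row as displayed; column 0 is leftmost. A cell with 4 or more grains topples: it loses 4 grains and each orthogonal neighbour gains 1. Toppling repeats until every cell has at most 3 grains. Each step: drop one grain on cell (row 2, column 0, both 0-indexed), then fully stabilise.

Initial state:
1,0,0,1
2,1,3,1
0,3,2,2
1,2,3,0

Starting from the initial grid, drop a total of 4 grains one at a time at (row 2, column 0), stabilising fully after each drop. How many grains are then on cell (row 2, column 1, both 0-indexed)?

k=0  1,0,0,1
2,1,3,1
0,3,2,2
1,2,3,0
k=1  1,0,0,1
2,1,3,1
1,3,2,2
1,2,3,0
k=2  1,0,0,1
2,1,3,1
2,3,2,2
1,2,3,0
k=3  1,0,0,1
2,1,3,1
3,3,2,2
1,2,3,0
k=4  1,0,0,1
3,2,3,1
1,0,3,2
2,3,3,0

0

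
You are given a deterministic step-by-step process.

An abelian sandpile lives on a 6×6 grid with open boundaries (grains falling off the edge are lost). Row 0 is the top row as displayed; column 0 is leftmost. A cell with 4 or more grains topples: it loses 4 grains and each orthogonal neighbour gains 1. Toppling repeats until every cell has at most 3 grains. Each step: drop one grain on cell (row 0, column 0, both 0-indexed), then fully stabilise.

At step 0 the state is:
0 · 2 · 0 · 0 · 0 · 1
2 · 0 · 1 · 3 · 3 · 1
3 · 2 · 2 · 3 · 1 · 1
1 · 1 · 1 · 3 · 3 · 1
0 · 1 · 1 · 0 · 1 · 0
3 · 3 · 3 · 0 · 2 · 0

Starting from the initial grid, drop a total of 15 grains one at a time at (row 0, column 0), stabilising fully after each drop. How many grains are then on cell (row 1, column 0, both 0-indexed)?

3

0) 0 · 2 · 0 · 0 · 0 · 1
2 · 0 · 1 · 3 · 3 · 1
3 · 2 · 2 · 3 · 1 · 1
1 · 1 · 1 · 3 · 3 · 1
0 · 1 · 1 · 0 · 1 · 0
3 · 3 · 3 · 0 · 2 · 0
1) 1 · 2 · 0 · 0 · 0 · 1
2 · 0 · 1 · 3 · 3 · 1
3 · 2 · 2 · 3 · 1 · 1
1 · 1 · 1 · 3 · 3 · 1
0 · 1 · 1 · 0 · 1 · 0
3 · 3 · 3 · 0 · 2 · 0
2) 2 · 2 · 0 · 0 · 0 · 1
2 · 0 · 1 · 3 · 3 · 1
3 · 2 · 2 · 3 · 1 · 1
1 · 1 · 1 · 3 · 3 · 1
0 · 1 · 1 · 0 · 1 · 0
3 · 3 · 3 · 0 · 2 · 0
3) 3 · 2 · 0 · 0 · 0 · 1
2 · 0 · 1 · 3 · 3 · 1
3 · 2 · 2 · 3 · 1 · 1
1 · 1 · 1 · 3 · 3 · 1
0 · 1 · 1 · 0 · 1 · 0
3 · 3 · 3 · 0 · 2 · 0
4) 0 · 3 · 0 · 0 · 0 · 1
3 · 0 · 1 · 3 · 3 · 1
3 · 2 · 2 · 3 · 1 · 1
1 · 1 · 1 · 3 · 3 · 1
0 · 1 · 1 · 0 · 1 · 0
3 · 3 · 3 · 0 · 2 · 0
5) 1 · 3 · 0 · 0 · 0 · 1
3 · 0 · 1 · 3 · 3 · 1
3 · 2 · 2 · 3 · 1 · 1
1 · 1 · 1 · 3 · 3 · 1
0 · 1 · 1 · 0 · 1 · 0
3 · 3 · 3 · 0 · 2 · 0
6) 2 · 3 · 0 · 0 · 0 · 1
3 · 0 · 1 · 3 · 3 · 1
3 · 2 · 2 · 3 · 1 · 1
1 · 1 · 1 · 3 · 3 · 1
0 · 1 · 1 · 0 · 1 · 0
3 · 3 · 3 · 0 · 2 · 0
7) 3 · 3 · 0 · 0 · 0 · 1
3 · 0 · 1 · 3 · 3 · 1
3 · 2 · 2 · 3 · 1 · 1
1 · 1 · 1 · 3 · 3 · 1
0 · 1 · 1 · 0 · 1 · 0
3 · 3 · 3 · 0 · 2 · 0
8) 2 · 0 · 1 · 0 · 0 · 1
1 · 2 · 1 · 3 · 3 · 1
0 · 3 · 2 · 3 · 1 · 1
2 · 1 · 1 · 3 · 3 · 1
0 · 1 · 1 · 0 · 1 · 0
3 · 3 · 3 · 0 · 2 · 0
9) 3 · 0 · 1 · 0 · 0 · 1
1 · 2 · 1 · 3 · 3 · 1
0 · 3 · 2 · 3 · 1 · 1
2 · 1 · 1 · 3 · 3 · 1
0 · 1 · 1 · 0 · 1 · 0
3 · 3 · 3 · 0 · 2 · 0
10) 0 · 1 · 1 · 0 · 0 · 1
2 · 2 · 1 · 3 · 3 · 1
0 · 3 · 2 · 3 · 1 · 1
2 · 1 · 1 · 3 · 3 · 1
0 · 1 · 1 · 0 · 1 · 0
3 · 3 · 3 · 0 · 2 · 0
11) 1 · 1 · 1 · 0 · 0 · 1
2 · 2 · 1 · 3 · 3 · 1
0 · 3 · 2 · 3 · 1 · 1
2 · 1 · 1 · 3 · 3 · 1
0 · 1 · 1 · 0 · 1 · 0
3 · 3 · 3 · 0 · 2 · 0
12) 2 · 1 · 1 · 0 · 0 · 1
2 · 2 · 1 · 3 · 3 · 1
0 · 3 · 2 · 3 · 1 · 1
2 · 1 · 1 · 3 · 3 · 1
0 · 1 · 1 · 0 · 1 · 0
3 · 3 · 3 · 0 · 2 · 0
13) 3 · 1 · 1 · 0 · 0 · 1
2 · 2 · 1 · 3 · 3 · 1
0 · 3 · 2 · 3 · 1 · 1
2 · 1 · 1 · 3 · 3 · 1
0 · 1 · 1 · 0 · 1 · 0
3 · 3 · 3 · 0 · 2 · 0
14) 0 · 2 · 1 · 0 · 0 · 1
3 · 2 · 1 · 3 · 3 · 1
0 · 3 · 2 · 3 · 1 · 1
2 · 1 · 1 · 3 · 3 · 1
0 · 1 · 1 · 0 · 1 · 0
3 · 3 · 3 · 0 · 2 · 0
15) 1 · 2 · 1 · 0 · 0 · 1
3 · 2 · 1 · 3 · 3 · 1
0 · 3 · 2 · 3 · 1 · 1
2 · 1 · 1 · 3 · 3 · 1
0 · 1 · 1 · 0 · 1 · 0
3 · 3 · 3 · 0 · 2 · 0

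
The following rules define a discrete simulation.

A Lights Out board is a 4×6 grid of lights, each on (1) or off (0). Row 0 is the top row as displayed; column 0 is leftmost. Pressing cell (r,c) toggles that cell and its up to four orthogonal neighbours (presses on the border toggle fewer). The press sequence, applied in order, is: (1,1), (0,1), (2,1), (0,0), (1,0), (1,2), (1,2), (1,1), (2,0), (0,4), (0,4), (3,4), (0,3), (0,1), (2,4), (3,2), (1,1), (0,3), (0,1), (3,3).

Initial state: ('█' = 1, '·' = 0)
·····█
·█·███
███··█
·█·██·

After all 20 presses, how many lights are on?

12

[0] ·····█
·█·███
███··█
·█·██·
[1] ·█···█
█·████
█·█··█
·█·██·
[2] █·█··█
██████
█·█··█
·█·██·
[3] █·█··█
█·████
·█···█
···██·
[4] ·██··█
··████
·█···█
···██·
[5] ███··█
██████
██···█
···██·
[6] ██···█
█···██
███··█
···██·
[7] ███··█
██████
██···█
···██·
[8] █·█··█
···███
█····█
···██·
[9] █·█··█
█··███
·█···█
█··██·
[10] █·███·
█··█·█
·█···█
█··██·
[11] █·█··█
█··███
·█···█
█··██·
[12] █·█··█
█··███
·█··██
█····█
[13] █··███
█···██
·█··██
█····█
[14] ·█████
██··██
·█··██
█····█
[15] ·█████
██···█
·█·█··
█···██
[16] ·█████
██···█
·███··
██████
[17] ··████
··█··█
··██··
██████
[18] ·····█
··██·█
··██··
██████
[19] ███··█
·███·█
··██··
██████
[20] ███··█
·███·█
··█···
██···█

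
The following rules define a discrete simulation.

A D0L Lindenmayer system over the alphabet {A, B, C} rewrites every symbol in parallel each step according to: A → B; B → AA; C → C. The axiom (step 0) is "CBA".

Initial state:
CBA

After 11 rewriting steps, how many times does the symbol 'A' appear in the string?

t=0: CBA
t=1: CAAB
t=2: CBBAA
t=3: CAAAABB
t=4: CBBBBAAAA
t=5: CAAAAAAAABBBB
t=6: CBBBBBBBBAAAAAAAA
t=7: CAAAAAAAAAAAAAAAABBBBBBBB
t=8: CBBBBBBBBBBBBBBBBAAAAAAAAAAAAAAAA
t=9: CAAAAAAAAAAAAAAAAAAAAAAAAAAAAAAAABBBBBBBBBBBBBBBB
t=10: CBBBBBBBBBBBBBBBBBBBBBBBBBBBBBBBBAAAAAAAAAAAAAAAAAAAAAAAAAAAAAAAA
t=11: CAAAAAAAAAAAAAAAAAAAAAAAAAAAAAAAAAAAAAAAAAAAAAAAAAAAAAAAAAAAAAAAABBBBBBBBBBBBBBBBBBBBBBBBBBBBBBBB

64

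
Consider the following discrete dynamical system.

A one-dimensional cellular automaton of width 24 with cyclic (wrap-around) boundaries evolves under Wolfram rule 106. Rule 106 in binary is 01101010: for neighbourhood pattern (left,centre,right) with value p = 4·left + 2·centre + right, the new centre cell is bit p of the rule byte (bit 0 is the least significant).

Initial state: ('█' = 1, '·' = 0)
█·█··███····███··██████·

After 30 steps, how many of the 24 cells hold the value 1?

6

step 0: █·█··███····███··██████·
step 1: ·█··██·█···██·█·██····██
step 2: █··████···████·███···███
step 3: █·██··█··██··███·█··██··
step 4: ·███·█··███·██·██··███·█
step 5: ██·██··██·███████·██·██·
step 6: █████·█████·····████████
step 7: ····███···█····██·······
step 8: ···██·█··█····███·······
step 9: ··████··█····██·█·······
step 10: ·██··█·█····████········
step 11: ███·█·█····██··█········
step 12: █·██·█····███·█········█
step 13: █████····██·██········██
step 14: ····█···██████·······██·
step 15: ···█···██····█······███·
step 16: ··█···███···█······██·█·
step 17: ·█···██·█··█······████··
step 18: █···████··█······██··█··
step 19: ···██··█·█······███·█··█
step 20: ··███·█·█······██·██··█·
step 21: ·██·██·█······██████·█··
step 22: ███████······██····██···
step 23: █·····█·····███···███··█
step 24: █····█·····██·█··██·█·██
step 25: █···█·····████··████·██·
step 26: ···█·····██··█·██··█████
step 27: ··█·····███·█·███·██···█
step 28: ·█·····██·██·██·████··█·
step 29: █·····███████████··█·█··
step 30: ·····██·········█·█·█··█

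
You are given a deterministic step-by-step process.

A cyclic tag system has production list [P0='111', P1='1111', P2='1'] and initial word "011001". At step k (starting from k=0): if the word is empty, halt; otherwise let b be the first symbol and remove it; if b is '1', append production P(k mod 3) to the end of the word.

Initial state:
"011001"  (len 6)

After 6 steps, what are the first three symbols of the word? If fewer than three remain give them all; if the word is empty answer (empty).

111

gen 0: "011001"  (len 6)
gen 1: "11001"  (len 5)
gen 2: "10011111"  (len 8)
gen 3: "00111111"  (len 8)
gen 4: "0111111"  (len 7)
gen 5: "111111"  (len 6)
gen 6: "111111"  (len 6)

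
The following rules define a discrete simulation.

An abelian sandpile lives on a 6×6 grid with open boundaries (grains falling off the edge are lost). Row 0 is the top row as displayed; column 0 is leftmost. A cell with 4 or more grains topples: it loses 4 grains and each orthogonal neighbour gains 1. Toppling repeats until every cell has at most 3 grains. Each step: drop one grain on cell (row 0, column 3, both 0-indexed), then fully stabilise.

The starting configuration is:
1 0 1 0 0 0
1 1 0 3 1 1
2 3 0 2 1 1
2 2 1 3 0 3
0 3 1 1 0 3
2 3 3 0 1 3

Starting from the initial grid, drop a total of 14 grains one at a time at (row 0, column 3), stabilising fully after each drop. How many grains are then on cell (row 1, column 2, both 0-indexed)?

k=0  1 0 1 0 0 0
1 1 0 3 1 1
2 3 0 2 1 1
2 2 1 3 0 3
0 3 1 1 0 3
2 3 3 0 1 3
k=1  1 0 1 1 0 0
1 1 0 3 1 1
2 3 0 2 1 1
2 2 1 3 0 3
0 3 1 1 0 3
2 3 3 0 1 3
k=2  1 0 1 2 0 0
1 1 0 3 1 1
2 3 0 2 1 1
2 2 1 3 0 3
0 3 1 1 0 3
2 3 3 0 1 3
k=3  1 0 1 3 0 0
1 1 0 3 1 1
2 3 0 2 1 1
2 2 1 3 0 3
0 3 1 1 0 3
2 3 3 0 1 3
k=4  1 0 2 1 1 0
1 1 1 0 2 1
2 3 0 3 1 1
2 2 1 3 0 3
0 3 1 1 0 3
2 3 3 0 1 3
k=5  1 0 2 2 1 0
1 1 1 0 2 1
2 3 0 3 1 1
2 2 1 3 0 3
0 3 1 1 0 3
2 3 3 0 1 3
k=6  1 0 2 3 1 0
1 1 1 0 2 1
2 3 0 3 1 1
2 2 1 3 0 3
0 3 1 1 0 3
2 3 3 0 1 3
k=7  1 0 3 0 2 0
1 1 1 1 2 1
2 3 0 3 1 1
2 2 1 3 0 3
0 3 1 1 0 3
2 3 3 0 1 3
k=8  1 0 3 1 2 0
1 1 1 1 2 1
2 3 0 3 1 1
2 2 1 3 0 3
0 3 1 1 0 3
2 3 3 0 1 3
k=9  1 0 3 2 2 0
1 1 1 1 2 1
2 3 0 3 1 1
2 2 1 3 0 3
0 3 1 1 0 3
2 3 3 0 1 3
k=10  1 0 3 3 2 0
1 1 1 1 2 1
2 3 0 3 1 1
2 2 1 3 0 3
0 3 1 1 0 3
2 3 3 0 1 3
k=11  1 1 0 1 3 0
1 1 2 2 2 1
2 3 0 3 1 1
2 2 1 3 0 3
0 3 1 1 0 3
2 3 3 0 1 3
k=12  1 1 0 2 3 0
1 1 2 2 2 1
2 3 0 3 1 1
2 2 1 3 0 3
0 3 1 1 0 3
2 3 3 0 1 3
k=13  1 1 0 3 3 0
1 1 2 2 2 1
2 3 0 3 1 1
2 2 1 3 0 3
0 3 1 1 0 3
2 3 3 0 1 3
k=14  1 1 1 1 0 1
1 1 2 3 3 1
2 3 0 3 1 1
2 2 1 3 0 3
0 3 1 1 0 3
2 3 3 0 1 3

2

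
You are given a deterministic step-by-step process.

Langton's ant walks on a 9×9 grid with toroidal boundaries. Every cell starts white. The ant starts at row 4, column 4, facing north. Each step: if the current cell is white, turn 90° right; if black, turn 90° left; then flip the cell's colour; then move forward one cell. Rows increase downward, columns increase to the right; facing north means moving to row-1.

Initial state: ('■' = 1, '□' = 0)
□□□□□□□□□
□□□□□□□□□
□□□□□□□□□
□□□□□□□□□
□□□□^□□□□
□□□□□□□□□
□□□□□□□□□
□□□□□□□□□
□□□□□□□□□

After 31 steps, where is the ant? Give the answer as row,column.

5,2

t=0: □□□□□□□□□
□□□□□□□□□
□□□□□□□□□
□□□□□□□□□
□□□□^□□□□
□□□□□□□□□
□□□□□□□□□
□□□□□□□□□
□□□□□□□□□
t=1: □□□□□□□□□
□□□□□□□□□
□□□□□□□□□
□□□□□□□□□
□□□□■>□□□
□□□□□□□□□
□□□□□□□□□
□□□□□□□□□
□□□□□□□□□
t=2: □□□□□□□□□
□□□□□□□□□
□□□□□□□□□
□□□□□□□□□
□□□□■■□□□
□□□□□v□□□
□□□□□□□□□
□□□□□□□□□
□□□□□□□□□
t=3: □□□□□□□□□
□□□□□□□□□
□□□□□□□□□
□□□□□□□□□
□□□□■■□□□
□□□□<■□□□
□□□□□□□□□
□□□□□□□□□
□□□□□□□□□
t=4: □□□□□□□□□
□□□□□□□□□
□□□□□□□□□
□□□□□□□□□
□□□□^■□□□
□□□□■■□□□
□□□□□□□□□
□□□□□□□□□
□□□□□□□□□
t=5: □□□□□□□□□
□□□□□□□□□
□□□□□□□□□
□□□□□□□□□
□□□<□■□□□
□□□□■■□□□
□□□□□□□□□
□□□□□□□□□
□□□□□□□□□
t=6: □□□□□□□□□
□□□□□□□□□
□□□□□□□□□
□□□^□□□□□
□□□■□■□□□
□□□□■■□□□
□□□□□□□□□
□□□□□□□□□
□□□□□□□□□
t=7: □□□□□□□□□
□□□□□□□□□
□□□□□□□□□
□□□■>□□□□
□□□■□■□□□
□□□□■■□□□
□□□□□□□□□
□□□□□□□□□
□□□□□□□□□
t=8: □□□□□□□□□
□□□□□□□□□
□□□□□□□□□
□□□■■□□□□
□□□■v■□□□
□□□□■■□□□
□□□□□□□□□
□□□□□□□□□
□□□□□□□□□
t=9: □□□□□□□□□
□□□□□□□□□
□□□□□□□□□
□□□■■□□□□
□□□<■■□□□
□□□□■■□□□
□□□□□□□□□
□□□□□□□□□
□□□□□□□□□
t=10: □□□□□□□□□
□□□□□□□□□
□□□□□□□□□
□□□■■□□□□
□□□□■■□□□
□□□v■■□□□
□□□□□□□□□
□□□□□□□□□
□□□□□□□□□
t=11: □□□□□□□□□
□□□□□□□□□
□□□□□□□□□
□□□■■□□□□
□□□□■■□□□
□□<■■■□□□
□□□□□□□□□
□□□□□□□□□
□□□□□□□□□
t=12: □□□□□□□□□
□□□□□□□□□
□□□□□□□□□
□□□■■□□□□
□□^□■■□□□
□□■■■■□□□
□□□□□□□□□
□□□□□□□□□
□□□□□□□□□
t=13: □□□□□□□□□
□□□□□□□□□
□□□□□□□□□
□□□■■□□□□
□□■>■■□□□
□□■■■■□□□
□□□□□□□□□
□□□□□□□□□
□□□□□□□□□
t=14: □□□□□□□□□
□□□□□□□□□
□□□□□□□□□
□□□■■□□□□
□□■■■■□□□
□□■v■■□□□
□□□□□□□□□
□□□□□□□□□
□□□□□□□□□
t=15: □□□□□□□□□
□□□□□□□□□
□□□□□□□□□
□□□■■□□□□
□□■■■■□□□
□□■□>■□□□
□□□□□□□□□
□□□□□□□□□
□□□□□□□□□
t=16: □□□□□□□□□
□□□□□□□□□
□□□□□□□□□
□□□■■□□□□
□□■■^■□□□
□□■□□■□□□
□□□□□□□□□
□□□□□□□□□
□□□□□□□□□
t=17: □□□□□□□□□
□□□□□□□□□
□□□□□□□□□
□□□■■□□□□
□□■<□■□□□
□□■□□■□□□
□□□□□□□□□
□□□□□□□□□
□□□□□□□□□
t=18: □□□□□□□□□
□□□□□□□□□
□□□□□□□□□
□□□■■□□□□
□□■□□■□□□
□□■v□■□□□
□□□□□□□□□
□□□□□□□□□
□□□□□□□□□
t=19: □□□□□□□□□
□□□□□□□□□
□□□□□□□□□
□□□■■□□□□
□□■□□■□□□
□□<■□■□□□
□□□□□□□□□
□□□□□□□□□
□□□□□□□□□
t=20: □□□□□□□□□
□□□□□□□□□
□□□□□□□□□
□□□■■□□□□
□□■□□■□□□
□□□■□■□□□
□□v□□□□□□
□□□□□□□□□
□□□□□□□□□
t=21: □□□□□□□□□
□□□□□□□□□
□□□□□□□□□
□□□■■□□□□
□□■□□■□□□
□□□■□■□□□
□<■□□□□□□
□□□□□□□□□
□□□□□□□□□
t=22: □□□□□□□□□
□□□□□□□□□
□□□□□□□□□
□□□■■□□□□
□□■□□■□□□
□^□■□■□□□
□■■□□□□□□
□□□□□□□□□
□□□□□□□□□
t=23: □□□□□□□□□
□□□□□□□□□
□□□□□□□□□
□□□■■□□□□
□□■□□■□□□
□■>■□■□□□
□■■□□□□□□
□□□□□□□□□
□□□□□□□□□
t=24: □□□□□□□□□
□□□□□□□□□
□□□□□□□□□
□□□■■□□□□
□□■□□■□□□
□■■■□■□□□
□■v□□□□□□
□□□□□□□□□
□□□□□□□□□
t=25: □□□□□□□□□
□□□□□□□□□
□□□□□□□□□
□□□■■□□□□
□□■□□■□□□
□■■■□■□□□
□■□>□□□□□
□□□□□□□□□
□□□□□□□□□
t=26: □□□□□□□□□
□□□□□□□□□
□□□□□□□□□
□□□■■□□□□
□□■□□■□□□
□■■■□■□□□
□■□■□□□□□
□□□v□□□□□
□□□□□□□□□
t=27: □□□□□□□□□
□□□□□□□□□
□□□□□□□□□
□□□■■□□□□
□□■□□■□□□
□■■■□■□□□
□■□■□□□□□
□□<■□□□□□
□□□□□□□□□
t=28: □□□□□□□□□
□□□□□□□□□
□□□□□□□□□
□□□■■□□□□
□□■□□■□□□
□■■■□■□□□
□■^■□□□□□
□□■■□□□□□
□□□□□□□□□
t=29: □□□□□□□□□
□□□□□□□□□
□□□□□□□□□
□□□■■□□□□
□□■□□■□□□
□■■■□■□□□
□■■>□□□□□
□□■■□□□□□
□□□□□□□□□
t=30: □□□□□□□□□
□□□□□□□□□
□□□□□□□□□
□□□■■□□□□
□□■□□■□□□
□■■^□■□□□
□■■□□□□□□
□□■■□□□□□
□□□□□□□□□
t=31: □□□□□□□□□
□□□□□□□□□
□□□□□□□□□
□□□■■□□□□
□□■□□■□□□
□■<□□■□□□
□■■□□□□□□
□□■■□□□□□
□□□□□□□□□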